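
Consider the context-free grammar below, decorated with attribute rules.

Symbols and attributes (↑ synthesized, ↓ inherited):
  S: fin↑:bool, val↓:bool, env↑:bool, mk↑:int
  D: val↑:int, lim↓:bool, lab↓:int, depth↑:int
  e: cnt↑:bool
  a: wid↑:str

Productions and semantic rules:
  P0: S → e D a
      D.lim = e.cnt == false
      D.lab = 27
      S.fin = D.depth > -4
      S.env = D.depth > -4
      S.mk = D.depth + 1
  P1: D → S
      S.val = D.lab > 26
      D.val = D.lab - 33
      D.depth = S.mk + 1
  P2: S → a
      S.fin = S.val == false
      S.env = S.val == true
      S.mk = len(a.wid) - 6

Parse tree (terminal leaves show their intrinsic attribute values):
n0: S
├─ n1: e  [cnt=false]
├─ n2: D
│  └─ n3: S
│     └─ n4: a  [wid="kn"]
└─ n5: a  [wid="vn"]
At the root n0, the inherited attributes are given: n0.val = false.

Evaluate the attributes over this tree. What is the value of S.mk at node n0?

-2

1. n0.val = false  [given at root]
2. n1.cnt = false  [terminal]
3. n2.lim = true  [e.cnt == false]
4. n2.lab = 27  [27]
5. n3.val = true  [D.lab > 26]
6. n4.wid = "kn"  [terminal]
7. n3.fin = false  [S.val == false]
8. n3.env = true  [S.val == true]
9. n3.mk = -4  [len(a.wid) - 6]
10. n2.val = -6  [D.lab - 33]
11. n2.depth = -3  [S.mk + 1]
12. n5.wid = "vn"  [terminal]
13. n0.fin = true  [D.depth > -4]
14. n0.env = true  [D.depth > -4]
15. n0.mk = -2  [D.depth + 1]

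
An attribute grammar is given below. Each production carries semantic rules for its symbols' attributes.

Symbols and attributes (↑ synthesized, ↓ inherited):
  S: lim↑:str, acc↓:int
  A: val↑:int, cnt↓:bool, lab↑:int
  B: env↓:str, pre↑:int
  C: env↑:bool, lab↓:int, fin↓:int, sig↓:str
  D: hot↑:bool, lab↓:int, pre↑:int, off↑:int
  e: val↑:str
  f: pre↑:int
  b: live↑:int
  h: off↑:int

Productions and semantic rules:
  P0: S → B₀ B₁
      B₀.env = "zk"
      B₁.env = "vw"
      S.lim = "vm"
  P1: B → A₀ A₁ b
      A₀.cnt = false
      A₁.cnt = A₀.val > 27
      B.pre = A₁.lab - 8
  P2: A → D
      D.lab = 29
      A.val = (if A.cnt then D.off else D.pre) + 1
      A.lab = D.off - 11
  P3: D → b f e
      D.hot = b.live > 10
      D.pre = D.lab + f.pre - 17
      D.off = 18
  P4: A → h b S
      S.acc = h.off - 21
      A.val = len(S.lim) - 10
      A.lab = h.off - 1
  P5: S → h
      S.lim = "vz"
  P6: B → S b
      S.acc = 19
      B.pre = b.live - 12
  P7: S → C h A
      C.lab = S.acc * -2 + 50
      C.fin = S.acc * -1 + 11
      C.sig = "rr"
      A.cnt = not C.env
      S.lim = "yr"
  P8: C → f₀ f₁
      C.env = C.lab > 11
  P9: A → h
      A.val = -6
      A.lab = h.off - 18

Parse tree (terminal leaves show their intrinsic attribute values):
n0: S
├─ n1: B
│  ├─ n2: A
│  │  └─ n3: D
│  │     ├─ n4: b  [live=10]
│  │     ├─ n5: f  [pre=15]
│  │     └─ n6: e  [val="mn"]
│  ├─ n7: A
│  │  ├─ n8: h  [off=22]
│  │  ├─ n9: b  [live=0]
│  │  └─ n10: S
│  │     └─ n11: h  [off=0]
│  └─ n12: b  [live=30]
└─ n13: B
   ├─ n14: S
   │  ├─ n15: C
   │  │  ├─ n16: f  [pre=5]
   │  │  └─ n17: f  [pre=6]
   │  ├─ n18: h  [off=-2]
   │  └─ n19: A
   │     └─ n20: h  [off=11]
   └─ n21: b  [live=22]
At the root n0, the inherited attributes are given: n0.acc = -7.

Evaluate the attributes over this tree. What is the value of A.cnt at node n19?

false

1. n0.acc = -7  [given at root]
2. n1.env = "zk"  ["zk"]
3. n2.cnt = false  [false]
4. n3.lab = 29  [29]
5. n4.live = 10  [terminal]
6. n5.pre = 15  [terminal]
7. n6.val = "mn"  [terminal]
8. n3.hot = false  [b.live > 10]
9. n3.pre = 27  [D.lab + f.pre - 17]
10. n3.off = 18  [18]
11. n2.val = 28  [(if A.cnt then D.off else D.pre) + 1]
12. n2.lab = 7  [D.off - 11]
13. n7.cnt = true  [A₀.val > 27]
14. n8.off = 22  [terminal]
15. n9.live = 0  [terminal]
16. n10.acc = 1  [h.off - 21]
17. n11.off = 0  [terminal]
18. n10.lim = "vz"  ["vz"]
19. n7.val = -8  [len(S.lim) - 10]
20. n7.lab = 21  [h.off - 1]
21. n12.live = 30  [terminal]
22. n1.pre = 13  [A₁.lab - 8]
23. n13.env = "vw"  ["vw"]
24. n14.acc = 19  [19]
25. n15.lab = 12  [S.acc * -2 + 50]
26. n15.fin = -8  [S.acc * -1 + 11]
27. n15.sig = "rr"  ["rr"]
28. n16.pre = 5  [terminal]
29. n17.pre = 6  [terminal]
30. n15.env = true  [C.lab > 11]
31. n18.off = -2  [terminal]
32. n19.cnt = false  [not C.env]
33. n20.off = 11  [terminal]
34. n19.val = -6  [-6]
35. n19.lab = -7  [h.off - 18]
36. n14.lim = "yr"  ["yr"]
37. n21.live = 22  [terminal]
38. n13.pre = 10  [b.live - 12]
39. n0.lim = "vm"  ["vm"]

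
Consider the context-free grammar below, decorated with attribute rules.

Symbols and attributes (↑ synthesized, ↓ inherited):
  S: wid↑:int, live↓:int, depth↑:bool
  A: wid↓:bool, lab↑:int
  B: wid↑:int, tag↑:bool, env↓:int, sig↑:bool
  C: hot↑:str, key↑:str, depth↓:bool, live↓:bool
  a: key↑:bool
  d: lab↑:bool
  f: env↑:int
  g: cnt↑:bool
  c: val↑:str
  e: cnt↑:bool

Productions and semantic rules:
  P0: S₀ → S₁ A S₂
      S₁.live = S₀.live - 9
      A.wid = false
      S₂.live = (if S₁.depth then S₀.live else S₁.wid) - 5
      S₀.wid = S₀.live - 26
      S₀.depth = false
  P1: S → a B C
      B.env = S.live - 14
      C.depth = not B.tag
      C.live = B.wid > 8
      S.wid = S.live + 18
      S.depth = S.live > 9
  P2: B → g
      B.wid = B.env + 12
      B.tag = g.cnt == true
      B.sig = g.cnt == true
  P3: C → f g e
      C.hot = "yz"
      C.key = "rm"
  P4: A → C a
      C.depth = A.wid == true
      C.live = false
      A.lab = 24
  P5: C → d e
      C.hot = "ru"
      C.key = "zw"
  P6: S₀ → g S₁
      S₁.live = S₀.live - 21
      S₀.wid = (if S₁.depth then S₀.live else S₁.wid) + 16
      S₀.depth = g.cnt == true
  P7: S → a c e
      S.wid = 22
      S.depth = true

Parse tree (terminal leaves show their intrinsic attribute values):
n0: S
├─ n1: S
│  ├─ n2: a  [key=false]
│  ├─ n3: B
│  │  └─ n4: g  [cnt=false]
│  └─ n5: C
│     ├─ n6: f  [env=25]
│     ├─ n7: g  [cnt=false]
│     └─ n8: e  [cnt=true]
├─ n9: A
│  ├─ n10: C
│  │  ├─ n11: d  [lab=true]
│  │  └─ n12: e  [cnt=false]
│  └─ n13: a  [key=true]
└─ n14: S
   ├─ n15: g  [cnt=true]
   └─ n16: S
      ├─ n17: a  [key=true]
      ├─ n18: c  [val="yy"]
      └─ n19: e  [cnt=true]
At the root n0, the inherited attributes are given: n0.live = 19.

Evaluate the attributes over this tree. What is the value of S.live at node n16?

1. n0.live = 19  [given at root]
2. n1.live = 10  [S₀.live - 9]
3. n2.key = false  [terminal]
4. n3.env = -4  [S.live - 14]
5. n4.cnt = false  [terminal]
6. n3.wid = 8  [B.env + 12]
7. n3.tag = false  [g.cnt == true]
8. n3.sig = false  [g.cnt == true]
9. n5.depth = true  [not B.tag]
10. n5.live = false  [B.wid > 8]
11. n6.env = 25  [terminal]
12. n7.cnt = false  [terminal]
13. n8.cnt = true  [terminal]
14. n5.hot = "yz"  ["yz"]
15. n5.key = "rm"  ["rm"]
16. n1.wid = 28  [S.live + 18]
17. n1.depth = true  [S.live > 9]
18. n9.wid = false  [false]
19. n10.depth = false  [A.wid == true]
20. n10.live = false  [false]
21. n11.lab = true  [terminal]
22. n12.cnt = false  [terminal]
23. n10.hot = "ru"  ["ru"]
24. n10.key = "zw"  ["zw"]
25. n13.key = true  [terminal]
26. n9.lab = 24  [24]
27. n14.live = 14  [(if S₁.depth then S₀.live else S₁.wid) - 5]
28. n15.cnt = true  [terminal]
29. n16.live = -7  [S₀.live - 21]
30. n17.key = true  [terminal]
31. n18.val = "yy"  [terminal]
32. n19.cnt = true  [terminal]
33. n16.wid = 22  [22]
34. n16.depth = true  [true]
35. n14.wid = 30  [(if S₁.depth then S₀.live else S₁.wid) + 16]
36. n14.depth = true  [g.cnt == true]
37. n0.wid = -7  [S₀.live - 26]
38. n0.depth = false  [false]

-7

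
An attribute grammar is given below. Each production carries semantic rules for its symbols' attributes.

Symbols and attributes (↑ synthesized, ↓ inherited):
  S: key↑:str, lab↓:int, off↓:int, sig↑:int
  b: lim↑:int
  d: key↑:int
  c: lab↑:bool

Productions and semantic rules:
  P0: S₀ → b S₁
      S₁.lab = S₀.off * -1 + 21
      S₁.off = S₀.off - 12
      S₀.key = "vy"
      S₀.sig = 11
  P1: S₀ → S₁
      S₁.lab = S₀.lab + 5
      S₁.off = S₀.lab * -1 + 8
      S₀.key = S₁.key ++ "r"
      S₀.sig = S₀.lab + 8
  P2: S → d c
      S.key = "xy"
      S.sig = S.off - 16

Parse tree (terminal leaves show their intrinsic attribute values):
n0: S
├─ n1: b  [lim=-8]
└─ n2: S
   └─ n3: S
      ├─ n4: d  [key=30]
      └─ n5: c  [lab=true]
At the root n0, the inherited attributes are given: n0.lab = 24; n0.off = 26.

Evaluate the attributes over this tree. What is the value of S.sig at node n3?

1. n0.lab = 24  [given at root]
2. n0.off = 26  [given at root]
3. n1.lim = -8  [terminal]
4. n2.lab = -5  [S₀.off * -1 + 21]
5. n2.off = 14  [S₀.off - 12]
6. n3.lab = 0  [S₀.lab + 5]
7. n3.off = 13  [S₀.lab * -1 + 8]
8. n4.key = 30  [terminal]
9. n5.lab = true  [terminal]
10. n3.key = "xy"  ["xy"]
11. n3.sig = -3  [S.off - 16]
12. n2.key = "xyr"  [S₁.key ++ "r"]
13. n2.sig = 3  [S₀.lab + 8]
14. n0.key = "vy"  ["vy"]
15. n0.sig = 11  [11]

-3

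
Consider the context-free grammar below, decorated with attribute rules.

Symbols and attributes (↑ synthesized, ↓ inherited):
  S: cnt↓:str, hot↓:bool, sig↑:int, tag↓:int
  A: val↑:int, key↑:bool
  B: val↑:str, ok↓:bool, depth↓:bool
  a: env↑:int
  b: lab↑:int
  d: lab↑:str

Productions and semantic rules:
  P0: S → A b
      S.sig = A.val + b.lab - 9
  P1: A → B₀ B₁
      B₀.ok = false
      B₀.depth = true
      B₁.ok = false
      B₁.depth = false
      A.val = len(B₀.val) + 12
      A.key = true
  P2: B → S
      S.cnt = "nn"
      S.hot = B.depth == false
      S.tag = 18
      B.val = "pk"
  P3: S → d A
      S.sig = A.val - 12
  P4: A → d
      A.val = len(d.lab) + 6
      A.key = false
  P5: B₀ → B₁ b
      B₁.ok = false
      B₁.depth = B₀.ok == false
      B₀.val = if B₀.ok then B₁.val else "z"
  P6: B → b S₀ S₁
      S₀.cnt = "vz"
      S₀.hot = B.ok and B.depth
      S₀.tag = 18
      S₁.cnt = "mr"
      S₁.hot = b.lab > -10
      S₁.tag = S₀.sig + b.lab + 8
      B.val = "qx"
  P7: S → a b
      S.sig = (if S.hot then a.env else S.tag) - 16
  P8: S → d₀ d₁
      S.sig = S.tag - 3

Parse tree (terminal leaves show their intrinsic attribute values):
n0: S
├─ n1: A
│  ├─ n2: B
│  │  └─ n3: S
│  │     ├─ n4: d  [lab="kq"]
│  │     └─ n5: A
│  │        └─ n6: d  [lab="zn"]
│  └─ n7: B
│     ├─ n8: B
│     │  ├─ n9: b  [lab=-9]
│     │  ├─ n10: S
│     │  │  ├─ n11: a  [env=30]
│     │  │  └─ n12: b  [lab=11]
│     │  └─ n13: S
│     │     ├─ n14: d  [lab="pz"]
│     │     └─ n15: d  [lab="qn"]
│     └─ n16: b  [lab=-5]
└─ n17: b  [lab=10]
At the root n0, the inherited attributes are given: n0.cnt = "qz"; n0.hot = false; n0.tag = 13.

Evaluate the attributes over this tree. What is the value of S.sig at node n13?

1. n0.cnt = "qz"  [given at root]
2. n0.hot = false  [given at root]
3. n0.tag = 13  [given at root]
4. n2.ok = false  [false]
5. n2.depth = true  [true]
6. n3.cnt = "nn"  ["nn"]
7. n3.hot = false  [B.depth == false]
8. n3.tag = 18  [18]
9. n4.lab = "kq"  [terminal]
10. n6.lab = "zn"  [terminal]
11. n5.val = 8  [len(d.lab) + 6]
12. n5.key = false  [false]
13. n3.sig = -4  [A.val - 12]
14. n2.val = "pk"  ["pk"]
15. n7.ok = false  [false]
16. n7.depth = false  [false]
17. n8.ok = false  [false]
18. n8.depth = true  [B₀.ok == false]
19. n9.lab = -9  [terminal]
20. n10.cnt = "vz"  ["vz"]
21. n10.hot = false  [B.ok and B.depth]
22. n10.tag = 18  [18]
23. n11.env = 30  [terminal]
24. n12.lab = 11  [terminal]
25. n10.sig = 2  [(if S.hot then a.env else S.tag) - 16]
26. n13.cnt = "mr"  ["mr"]
27. n13.hot = true  [b.lab > -10]
28. n13.tag = 1  [S₀.sig + b.lab + 8]
29. n14.lab = "pz"  [terminal]
30. n15.lab = "qn"  [terminal]
31. n13.sig = -2  [S.tag - 3]
32. n8.val = "qx"  ["qx"]
33. n16.lab = -5  [terminal]
34. n7.val = "z"  [if B₀.ok then B₁.val else "z"]
35. n1.val = 14  [len(B₀.val) + 12]
36. n1.key = true  [true]
37. n17.lab = 10  [terminal]
38. n0.sig = 15  [A.val + b.lab - 9]

-2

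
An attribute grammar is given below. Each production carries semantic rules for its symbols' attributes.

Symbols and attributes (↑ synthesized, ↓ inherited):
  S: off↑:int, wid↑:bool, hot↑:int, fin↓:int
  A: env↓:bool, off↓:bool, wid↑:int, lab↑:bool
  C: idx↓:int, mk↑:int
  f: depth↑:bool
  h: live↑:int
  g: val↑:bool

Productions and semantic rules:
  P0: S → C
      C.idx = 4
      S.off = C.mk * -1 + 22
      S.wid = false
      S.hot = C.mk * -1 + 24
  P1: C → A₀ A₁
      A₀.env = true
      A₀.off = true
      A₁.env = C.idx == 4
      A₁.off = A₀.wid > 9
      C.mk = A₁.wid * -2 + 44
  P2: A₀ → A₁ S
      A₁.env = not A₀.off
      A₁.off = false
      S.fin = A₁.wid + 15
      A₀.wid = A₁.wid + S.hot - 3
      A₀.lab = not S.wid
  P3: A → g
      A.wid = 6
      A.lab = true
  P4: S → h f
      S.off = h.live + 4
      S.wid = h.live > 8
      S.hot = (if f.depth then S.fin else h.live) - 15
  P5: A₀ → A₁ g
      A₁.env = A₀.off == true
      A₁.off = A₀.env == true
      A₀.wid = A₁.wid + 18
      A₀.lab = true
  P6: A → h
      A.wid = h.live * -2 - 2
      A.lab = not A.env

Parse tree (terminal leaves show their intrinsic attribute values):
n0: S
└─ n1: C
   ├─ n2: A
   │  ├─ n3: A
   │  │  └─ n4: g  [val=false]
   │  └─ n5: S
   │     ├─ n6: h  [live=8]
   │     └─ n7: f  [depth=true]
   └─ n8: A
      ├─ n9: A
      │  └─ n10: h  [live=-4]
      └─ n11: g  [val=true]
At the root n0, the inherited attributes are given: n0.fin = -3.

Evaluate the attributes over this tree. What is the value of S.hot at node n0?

1. n0.fin = -3  [given at root]
2. n1.idx = 4  [4]
3. n2.env = true  [true]
4. n2.off = true  [true]
5. n3.env = false  [not A₀.off]
6. n3.off = false  [false]
7. n4.val = false  [terminal]
8. n3.wid = 6  [6]
9. n3.lab = true  [true]
10. n5.fin = 21  [A₁.wid + 15]
11. n6.live = 8  [terminal]
12. n7.depth = true  [terminal]
13. n5.off = 12  [h.live + 4]
14. n5.wid = false  [h.live > 8]
15. n5.hot = 6  [(if f.depth then S.fin else h.live) - 15]
16. n2.wid = 9  [A₁.wid + S.hot - 3]
17. n2.lab = true  [not S.wid]
18. n8.env = true  [C.idx == 4]
19. n8.off = false  [A₀.wid > 9]
20. n9.env = false  [A₀.off == true]
21. n9.off = true  [A₀.env == true]
22. n10.live = -4  [terminal]
23. n9.wid = 6  [h.live * -2 - 2]
24. n9.lab = true  [not A.env]
25. n11.val = true  [terminal]
26. n8.wid = 24  [A₁.wid + 18]
27. n8.lab = true  [true]
28. n1.mk = -4  [A₁.wid * -2 + 44]
29. n0.off = 26  [C.mk * -1 + 22]
30. n0.wid = false  [false]
31. n0.hot = 28  [C.mk * -1 + 24]

28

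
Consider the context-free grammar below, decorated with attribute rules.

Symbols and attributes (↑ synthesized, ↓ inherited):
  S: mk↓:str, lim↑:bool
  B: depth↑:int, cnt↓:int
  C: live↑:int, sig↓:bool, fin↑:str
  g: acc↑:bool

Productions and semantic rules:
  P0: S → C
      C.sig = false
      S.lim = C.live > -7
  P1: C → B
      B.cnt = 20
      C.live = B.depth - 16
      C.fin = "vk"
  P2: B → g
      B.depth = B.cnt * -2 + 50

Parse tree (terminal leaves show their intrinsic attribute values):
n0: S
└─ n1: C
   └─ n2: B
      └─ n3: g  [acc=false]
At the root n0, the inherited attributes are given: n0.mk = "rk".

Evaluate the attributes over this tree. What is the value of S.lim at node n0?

1. n0.mk = "rk"  [given at root]
2. n1.sig = false  [false]
3. n2.cnt = 20  [20]
4. n3.acc = false  [terminal]
5. n2.depth = 10  [B.cnt * -2 + 50]
6. n1.live = -6  [B.depth - 16]
7. n1.fin = "vk"  ["vk"]
8. n0.lim = true  [C.live > -7]

true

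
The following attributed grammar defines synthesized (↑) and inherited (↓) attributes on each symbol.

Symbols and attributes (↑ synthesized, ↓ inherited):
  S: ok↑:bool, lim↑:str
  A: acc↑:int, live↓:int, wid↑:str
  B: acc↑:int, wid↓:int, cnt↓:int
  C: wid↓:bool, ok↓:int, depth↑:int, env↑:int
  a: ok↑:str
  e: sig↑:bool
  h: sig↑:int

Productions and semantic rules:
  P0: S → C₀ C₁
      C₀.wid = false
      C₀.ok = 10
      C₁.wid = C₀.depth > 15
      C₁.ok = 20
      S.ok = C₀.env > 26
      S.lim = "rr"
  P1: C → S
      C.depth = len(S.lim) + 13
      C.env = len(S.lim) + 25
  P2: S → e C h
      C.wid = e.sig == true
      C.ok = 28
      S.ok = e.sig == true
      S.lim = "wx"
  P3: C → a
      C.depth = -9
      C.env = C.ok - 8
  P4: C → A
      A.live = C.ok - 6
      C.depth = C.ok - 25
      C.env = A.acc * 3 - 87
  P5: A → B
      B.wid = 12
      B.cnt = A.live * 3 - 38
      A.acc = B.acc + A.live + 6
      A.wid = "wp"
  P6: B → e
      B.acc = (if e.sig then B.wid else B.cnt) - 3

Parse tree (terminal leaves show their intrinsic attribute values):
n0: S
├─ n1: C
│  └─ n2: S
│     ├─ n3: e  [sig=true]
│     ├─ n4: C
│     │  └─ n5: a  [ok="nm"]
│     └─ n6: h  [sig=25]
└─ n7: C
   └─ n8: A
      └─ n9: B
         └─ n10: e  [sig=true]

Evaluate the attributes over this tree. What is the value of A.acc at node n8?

1. n1.wid = false  [false]
2. n1.ok = 10  [10]
3. n3.sig = true  [terminal]
4. n4.wid = true  [e.sig == true]
5. n4.ok = 28  [28]
6. n5.ok = "nm"  [terminal]
7. n4.depth = -9  [-9]
8. n4.env = 20  [C.ok - 8]
9. n6.sig = 25  [terminal]
10. n2.ok = true  [e.sig == true]
11. n2.lim = "wx"  ["wx"]
12. n1.depth = 15  [len(S.lim) + 13]
13. n1.env = 27  [len(S.lim) + 25]
14. n7.wid = false  [C₀.depth > 15]
15. n7.ok = 20  [20]
16. n8.live = 14  [C.ok - 6]
17. n9.wid = 12  [12]
18. n9.cnt = 4  [A.live * 3 - 38]
19. n10.sig = true  [terminal]
20. n9.acc = 9  [(if e.sig then B.wid else B.cnt) - 3]
21. n8.acc = 29  [B.acc + A.live + 6]
22. n8.wid = "wp"  ["wp"]
23. n7.depth = -5  [C.ok - 25]
24. n7.env = 0  [A.acc * 3 - 87]
25. n0.ok = true  [C₀.env > 26]
26. n0.lim = "rr"  ["rr"]

29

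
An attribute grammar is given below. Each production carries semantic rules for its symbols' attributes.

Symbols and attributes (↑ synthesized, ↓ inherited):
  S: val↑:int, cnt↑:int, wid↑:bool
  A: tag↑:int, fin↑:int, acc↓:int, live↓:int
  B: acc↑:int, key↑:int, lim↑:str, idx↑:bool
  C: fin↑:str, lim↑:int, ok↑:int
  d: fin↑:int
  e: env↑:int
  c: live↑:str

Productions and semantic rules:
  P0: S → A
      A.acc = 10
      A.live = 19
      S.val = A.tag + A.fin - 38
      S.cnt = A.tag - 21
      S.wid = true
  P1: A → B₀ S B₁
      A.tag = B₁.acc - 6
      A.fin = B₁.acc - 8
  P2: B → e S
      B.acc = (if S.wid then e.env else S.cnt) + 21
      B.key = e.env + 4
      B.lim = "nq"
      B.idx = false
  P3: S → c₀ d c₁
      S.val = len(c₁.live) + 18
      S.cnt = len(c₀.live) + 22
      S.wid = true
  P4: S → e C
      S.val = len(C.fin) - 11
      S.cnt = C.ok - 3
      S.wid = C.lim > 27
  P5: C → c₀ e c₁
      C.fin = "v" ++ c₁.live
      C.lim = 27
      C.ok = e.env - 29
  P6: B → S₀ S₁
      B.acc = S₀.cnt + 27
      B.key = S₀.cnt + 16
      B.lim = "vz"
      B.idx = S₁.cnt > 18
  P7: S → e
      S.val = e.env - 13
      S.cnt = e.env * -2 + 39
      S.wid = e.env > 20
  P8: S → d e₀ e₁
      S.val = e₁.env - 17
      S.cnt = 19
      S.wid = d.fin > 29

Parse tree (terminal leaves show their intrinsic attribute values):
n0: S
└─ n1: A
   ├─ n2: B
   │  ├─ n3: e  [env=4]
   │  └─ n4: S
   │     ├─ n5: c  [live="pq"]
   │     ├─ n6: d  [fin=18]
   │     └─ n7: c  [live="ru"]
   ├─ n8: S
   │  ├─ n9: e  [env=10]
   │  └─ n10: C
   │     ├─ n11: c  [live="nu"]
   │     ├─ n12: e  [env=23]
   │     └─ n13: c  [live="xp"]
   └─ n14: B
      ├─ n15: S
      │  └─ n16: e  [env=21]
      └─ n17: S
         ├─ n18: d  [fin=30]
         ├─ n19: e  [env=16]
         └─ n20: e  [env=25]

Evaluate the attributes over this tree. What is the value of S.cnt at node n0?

-3

1. n1.acc = 10  [10]
2. n1.live = 19  [19]
3. n3.env = 4  [terminal]
4. n5.live = "pq"  [terminal]
5. n6.fin = 18  [terminal]
6. n7.live = "ru"  [terminal]
7. n4.val = 20  [len(c₁.live) + 18]
8. n4.cnt = 24  [len(c₀.live) + 22]
9. n4.wid = true  [true]
10. n2.acc = 25  [(if S.wid then e.env else S.cnt) + 21]
11. n2.key = 8  [e.env + 4]
12. n2.lim = "nq"  ["nq"]
13. n2.idx = false  [false]
14. n9.env = 10  [terminal]
15. n11.live = "nu"  [terminal]
16. n12.env = 23  [terminal]
17. n13.live = "xp"  [terminal]
18. n10.fin = "vxp"  ["v" ++ c₁.live]
19. n10.lim = 27  [27]
20. n10.ok = -6  [e.env - 29]
21. n8.val = -8  [len(C.fin) - 11]
22. n8.cnt = -9  [C.ok - 3]
23. n8.wid = false  [C.lim > 27]
24. n16.env = 21  [terminal]
25. n15.val = 8  [e.env - 13]
26. n15.cnt = -3  [e.env * -2 + 39]
27. n15.wid = true  [e.env > 20]
28. n18.fin = 30  [terminal]
29. n19.env = 16  [terminal]
30. n20.env = 25  [terminal]
31. n17.val = 8  [e₁.env - 17]
32. n17.cnt = 19  [19]
33. n17.wid = true  [d.fin > 29]
34. n14.acc = 24  [S₀.cnt + 27]
35. n14.key = 13  [S₀.cnt + 16]
36. n14.lim = "vz"  ["vz"]
37. n14.idx = true  [S₁.cnt > 18]
38. n1.tag = 18  [B₁.acc - 6]
39. n1.fin = 16  [B₁.acc - 8]
40. n0.val = -4  [A.tag + A.fin - 38]
41. n0.cnt = -3  [A.tag - 21]
42. n0.wid = true  [true]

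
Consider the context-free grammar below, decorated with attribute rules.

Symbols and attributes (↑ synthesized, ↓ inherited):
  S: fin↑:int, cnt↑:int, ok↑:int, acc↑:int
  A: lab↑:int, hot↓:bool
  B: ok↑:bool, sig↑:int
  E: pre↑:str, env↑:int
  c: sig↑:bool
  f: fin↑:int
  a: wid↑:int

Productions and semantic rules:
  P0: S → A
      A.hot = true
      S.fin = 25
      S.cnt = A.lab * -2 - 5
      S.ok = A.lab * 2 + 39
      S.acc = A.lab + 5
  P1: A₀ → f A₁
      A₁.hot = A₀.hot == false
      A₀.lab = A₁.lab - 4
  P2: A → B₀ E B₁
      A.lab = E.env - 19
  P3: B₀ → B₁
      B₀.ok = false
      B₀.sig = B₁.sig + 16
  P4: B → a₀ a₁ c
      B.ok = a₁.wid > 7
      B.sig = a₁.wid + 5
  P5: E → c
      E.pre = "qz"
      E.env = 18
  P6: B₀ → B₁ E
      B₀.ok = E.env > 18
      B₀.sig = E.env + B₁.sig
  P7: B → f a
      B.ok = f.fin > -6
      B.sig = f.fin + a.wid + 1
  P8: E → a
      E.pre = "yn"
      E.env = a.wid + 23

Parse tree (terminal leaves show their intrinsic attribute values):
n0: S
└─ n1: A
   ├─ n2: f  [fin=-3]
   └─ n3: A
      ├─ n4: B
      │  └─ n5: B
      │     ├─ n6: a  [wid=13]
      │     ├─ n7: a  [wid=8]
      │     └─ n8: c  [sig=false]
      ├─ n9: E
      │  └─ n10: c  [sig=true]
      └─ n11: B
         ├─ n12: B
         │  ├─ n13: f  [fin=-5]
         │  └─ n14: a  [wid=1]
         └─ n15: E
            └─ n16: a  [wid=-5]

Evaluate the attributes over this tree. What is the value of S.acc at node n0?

1. n1.hot = true  [true]
2. n2.fin = -3  [terminal]
3. n3.hot = false  [A₀.hot == false]
4. n6.wid = 13  [terminal]
5. n7.wid = 8  [terminal]
6. n8.sig = false  [terminal]
7. n5.ok = true  [a₁.wid > 7]
8. n5.sig = 13  [a₁.wid + 5]
9. n4.ok = false  [false]
10. n4.sig = 29  [B₁.sig + 16]
11. n10.sig = true  [terminal]
12. n9.pre = "qz"  ["qz"]
13. n9.env = 18  [18]
14. n13.fin = -5  [terminal]
15. n14.wid = 1  [terminal]
16. n12.ok = true  [f.fin > -6]
17. n12.sig = -3  [f.fin + a.wid + 1]
18. n16.wid = -5  [terminal]
19. n15.pre = "yn"  ["yn"]
20. n15.env = 18  [a.wid + 23]
21. n11.ok = false  [E.env > 18]
22. n11.sig = 15  [E.env + B₁.sig]
23. n3.lab = -1  [E.env - 19]
24. n1.lab = -5  [A₁.lab - 4]
25. n0.fin = 25  [25]
26. n0.cnt = 5  [A.lab * -2 - 5]
27. n0.ok = 29  [A.lab * 2 + 39]
28. n0.acc = 0  [A.lab + 5]

0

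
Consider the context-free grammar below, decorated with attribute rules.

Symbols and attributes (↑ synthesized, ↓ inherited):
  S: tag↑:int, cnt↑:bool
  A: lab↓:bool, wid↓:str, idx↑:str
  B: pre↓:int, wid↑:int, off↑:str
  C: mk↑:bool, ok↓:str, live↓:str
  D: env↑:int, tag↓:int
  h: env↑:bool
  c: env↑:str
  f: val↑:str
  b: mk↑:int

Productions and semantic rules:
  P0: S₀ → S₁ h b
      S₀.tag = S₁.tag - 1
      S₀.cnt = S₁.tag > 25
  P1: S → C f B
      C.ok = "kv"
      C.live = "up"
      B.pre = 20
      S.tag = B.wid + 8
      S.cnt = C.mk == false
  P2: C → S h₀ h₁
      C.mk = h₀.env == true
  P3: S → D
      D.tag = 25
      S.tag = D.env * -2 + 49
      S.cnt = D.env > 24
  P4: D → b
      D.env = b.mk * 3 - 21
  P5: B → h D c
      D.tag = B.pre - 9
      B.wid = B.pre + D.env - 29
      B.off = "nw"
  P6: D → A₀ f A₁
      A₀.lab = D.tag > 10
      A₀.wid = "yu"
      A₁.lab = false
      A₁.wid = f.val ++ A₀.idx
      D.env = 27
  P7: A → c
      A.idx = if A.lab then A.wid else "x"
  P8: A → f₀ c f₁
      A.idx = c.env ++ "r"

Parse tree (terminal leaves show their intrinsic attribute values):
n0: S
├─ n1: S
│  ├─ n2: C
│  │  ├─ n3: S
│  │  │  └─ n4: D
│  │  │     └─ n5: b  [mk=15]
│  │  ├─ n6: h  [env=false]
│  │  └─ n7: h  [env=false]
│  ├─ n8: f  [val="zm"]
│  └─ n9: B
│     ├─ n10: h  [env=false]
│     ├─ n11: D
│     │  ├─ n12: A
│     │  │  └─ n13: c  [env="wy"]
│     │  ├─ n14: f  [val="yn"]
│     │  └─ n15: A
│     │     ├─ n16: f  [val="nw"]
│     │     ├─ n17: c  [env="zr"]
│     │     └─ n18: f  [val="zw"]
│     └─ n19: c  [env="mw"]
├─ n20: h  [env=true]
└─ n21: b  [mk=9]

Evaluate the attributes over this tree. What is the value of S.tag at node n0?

1. n2.ok = "kv"  ["kv"]
2. n2.live = "up"  ["up"]
3. n4.tag = 25  [25]
4. n5.mk = 15  [terminal]
5. n4.env = 24  [b.mk * 3 - 21]
6. n3.tag = 1  [D.env * -2 + 49]
7. n3.cnt = false  [D.env > 24]
8. n6.env = false  [terminal]
9. n7.env = false  [terminal]
10. n2.mk = false  [h₀.env == true]
11. n8.val = "zm"  [terminal]
12. n9.pre = 20  [20]
13. n10.env = false  [terminal]
14. n11.tag = 11  [B.pre - 9]
15. n12.lab = true  [D.tag > 10]
16. n12.wid = "yu"  ["yu"]
17. n13.env = "wy"  [terminal]
18. n12.idx = "yu"  [if A.lab then A.wid else "x"]
19. n14.val = "yn"  [terminal]
20. n15.lab = false  [false]
21. n15.wid = "ynyu"  [f.val ++ A₀.idx]
22. n16.val = "nw"  [terminal]
23. n17.env = "zr"  [terminal]
24. n18.val = "zw"  [terminal]
25. n15.idx = "zrr"  [c.env ++ "r"]
26. n11.env = 27  [27]
27. n19.env = "mw"  [terminal]
28. n9.wid = 18  [B.pre + D.env - 29]
29. n9.off = "nw"  ["nw"]
30. n1.tag = 26  [B.wid + 8]
31. n1.cnt = true  [C.mk == false]
32. n20.env = true  [terminal]
33. n21.mk = 9  [terminal]
34. n0.tag = 25  [S₁.tag - 1]
35. n0.cnt = true  [S₁.tag > 25]

25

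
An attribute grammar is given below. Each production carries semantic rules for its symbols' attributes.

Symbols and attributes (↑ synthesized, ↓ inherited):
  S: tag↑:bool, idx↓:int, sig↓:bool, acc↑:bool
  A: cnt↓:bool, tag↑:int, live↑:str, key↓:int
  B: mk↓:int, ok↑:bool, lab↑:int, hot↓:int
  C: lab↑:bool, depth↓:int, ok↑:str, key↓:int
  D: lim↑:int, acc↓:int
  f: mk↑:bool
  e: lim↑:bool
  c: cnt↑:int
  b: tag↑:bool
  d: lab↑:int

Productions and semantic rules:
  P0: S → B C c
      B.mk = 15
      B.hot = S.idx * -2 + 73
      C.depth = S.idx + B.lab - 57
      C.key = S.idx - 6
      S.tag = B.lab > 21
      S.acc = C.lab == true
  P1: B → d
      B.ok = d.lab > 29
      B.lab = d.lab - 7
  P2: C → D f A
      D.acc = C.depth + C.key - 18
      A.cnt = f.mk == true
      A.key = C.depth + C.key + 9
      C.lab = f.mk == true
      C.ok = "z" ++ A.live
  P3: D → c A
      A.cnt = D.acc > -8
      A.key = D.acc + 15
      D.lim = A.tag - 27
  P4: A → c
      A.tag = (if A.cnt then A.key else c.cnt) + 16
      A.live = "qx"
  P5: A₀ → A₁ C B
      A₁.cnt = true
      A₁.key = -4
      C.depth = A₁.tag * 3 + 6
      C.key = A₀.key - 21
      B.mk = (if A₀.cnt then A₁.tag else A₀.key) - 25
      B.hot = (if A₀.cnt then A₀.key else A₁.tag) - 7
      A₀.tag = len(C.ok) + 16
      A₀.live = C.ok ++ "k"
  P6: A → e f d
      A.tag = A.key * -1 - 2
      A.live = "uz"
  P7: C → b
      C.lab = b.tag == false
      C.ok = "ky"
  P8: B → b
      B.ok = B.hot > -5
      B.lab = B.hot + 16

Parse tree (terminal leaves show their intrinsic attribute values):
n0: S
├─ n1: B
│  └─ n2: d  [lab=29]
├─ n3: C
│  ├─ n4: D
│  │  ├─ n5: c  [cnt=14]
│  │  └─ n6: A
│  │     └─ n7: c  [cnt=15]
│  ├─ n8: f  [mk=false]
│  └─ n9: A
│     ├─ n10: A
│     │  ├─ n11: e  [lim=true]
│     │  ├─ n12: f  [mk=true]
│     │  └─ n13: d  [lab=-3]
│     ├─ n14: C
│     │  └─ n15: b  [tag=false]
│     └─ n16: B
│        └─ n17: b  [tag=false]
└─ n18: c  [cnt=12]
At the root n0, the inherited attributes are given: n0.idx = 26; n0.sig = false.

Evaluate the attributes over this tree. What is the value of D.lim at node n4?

-3

1. n0.idx = 26  [given at root]
2. n0.sig = false  [given at root]
3. n1.mk = 15  [15]
4. n1.hot = 21  [S.idx * -2 + 73]
5. n2.lab = 29  [terminal]
6. n1.ok = false  [d.lab > 29]
7. n1.lab = 22  [d.lab - 7]
8. n3.depth = -9  [S.idx + B.lab - 57]
9. n3.key = 20  [S.idx - 6]
10. n4.acc = -7  [C.depth + C.key - 18]
11. n5.cnt = 14  [terminal]
12. n6.cnt = true  [D.acc > -8]
13. n6.key = 8  [D.acc + 15]
14. n7.cnt = 15  [terminal]
15. n6.tag = 24  [(if A.cnt then A.key else c.cnt) + 16]
16. n6.live = "qx"  ["qx"]
17. n4.lim = -3  [A.tag - 27]
18. n8.mk = false  [terminal]
19. n9.cnt = false  [f.mk == true]
20. n9.key = 20  [C.depth + C.key + 9]
21. n10.cnt = true  [true]
22. n10.key = -4  [-4]
23. n11.lim = true  [terminal]
24. n12.mk = true  [terminal]
25. n13.lab = -3  [terminal]
26. n10.tag = 2  [A.key * -1 - 2]
27. n10.live = "uz"  ["uz"]
28. n14.depth = 12  [A₁.tag * 3 + 6]
29. n14.key = -1  [A₀.key - 21]
30. n15.tag = false  [terminal]
31. n14.lab = true  [b.tag == false]
32. n14.ok = "ky"  ["ky"]
33. n16.mk = -5  [(if A₀.cnt then A₁.tag else A₀.key) - 25]
34. n16.hot = -5  [(if A₀.cnt then A₀.key else A₁.tag) - 7]
35. n17.tag = false  [terminal]
36. n16.ok = false  [B.hot > -5]
37. n16.lab = 11  [B.hot + 16]
38. n9.tag = 18  [len(C.ok) + 16]
39. n9.live = "kyk"  [C.ok ++ "k"]
40. n3.lab = false  [f.mk == true]
41. n3.ok = "zkyk"  ["z" ++ A.live]
42. n18.cnt = 12  [terminal]
43. n0.tag = true  [B.lab > 21]
44. n0.acc = false  [C.lab == true]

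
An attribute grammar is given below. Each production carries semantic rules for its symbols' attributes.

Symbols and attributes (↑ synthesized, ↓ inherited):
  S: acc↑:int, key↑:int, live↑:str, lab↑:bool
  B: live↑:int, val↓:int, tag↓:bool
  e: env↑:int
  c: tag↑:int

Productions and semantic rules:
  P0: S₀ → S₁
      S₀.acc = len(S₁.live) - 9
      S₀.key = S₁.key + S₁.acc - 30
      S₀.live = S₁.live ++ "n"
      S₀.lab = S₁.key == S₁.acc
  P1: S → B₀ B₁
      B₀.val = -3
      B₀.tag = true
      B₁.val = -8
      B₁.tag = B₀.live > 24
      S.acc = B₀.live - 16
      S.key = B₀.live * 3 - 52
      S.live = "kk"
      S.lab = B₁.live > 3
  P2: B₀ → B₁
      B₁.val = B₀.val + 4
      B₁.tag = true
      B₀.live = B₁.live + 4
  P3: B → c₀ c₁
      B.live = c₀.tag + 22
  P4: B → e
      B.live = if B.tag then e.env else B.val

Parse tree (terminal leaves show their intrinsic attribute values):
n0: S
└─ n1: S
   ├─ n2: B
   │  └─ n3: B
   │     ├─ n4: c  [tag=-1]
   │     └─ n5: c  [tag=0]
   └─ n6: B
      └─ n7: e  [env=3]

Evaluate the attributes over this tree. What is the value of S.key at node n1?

1. n2.val = -3  [-3]
2. n2.tag = true  [true]
3. n3.val = 1  [B₀.val + 4]
4. n3.tag = true  [true]
5. n4.tag = -1  [terminal]
6. n5.tag = 0  [terminal]
7. n3.live = 21  [c₀.tag + 22]
8. n2.live = 25  [B₁.live + 4]
9. n6.val = -8  [-8]
10. n6.tag = true  [B₀.live > 24]
11. n7.env = 3  [terminal]
12. n6.live = 3  [if B.tag then e.env else B.val]
13. n1.acc = 9  [B₀.live - 16]
14. n1.key = 23  [B₀.live * 3 - 52]
15. n1.live = "kk"  ["kk"]
16. n1.lab = false  [B₁.live > 3]
17. n0.acc = -7  [len(S₁.live) - 9]
18. n0.key = 2  [S₁.key + S₁.acc - 30]
19. n0.live = "kkn"  [S₁.live ++ "n"]
20. n0.lab = false  [S₁.key == S₁.acc]

23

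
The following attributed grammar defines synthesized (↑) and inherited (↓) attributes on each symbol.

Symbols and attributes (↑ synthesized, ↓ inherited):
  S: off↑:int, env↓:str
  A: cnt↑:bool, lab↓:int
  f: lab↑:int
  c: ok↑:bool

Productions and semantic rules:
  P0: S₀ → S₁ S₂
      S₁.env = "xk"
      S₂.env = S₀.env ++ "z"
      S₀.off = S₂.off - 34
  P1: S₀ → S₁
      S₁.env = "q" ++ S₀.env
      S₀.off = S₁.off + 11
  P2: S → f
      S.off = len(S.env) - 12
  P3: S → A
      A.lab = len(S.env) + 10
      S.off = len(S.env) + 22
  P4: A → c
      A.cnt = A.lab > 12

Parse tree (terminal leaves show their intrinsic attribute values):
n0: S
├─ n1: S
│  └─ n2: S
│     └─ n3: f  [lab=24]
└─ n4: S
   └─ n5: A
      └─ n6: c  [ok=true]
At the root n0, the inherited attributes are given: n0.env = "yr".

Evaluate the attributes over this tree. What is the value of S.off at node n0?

-9

1. n0.env = "yr"  [given at root]
2. n1.env = "xk"  ["xk"]
3. n2.env = "qxk"  ["q" ++ S₀.env]
4. n3.lab = 24  [terminal]
5. n2.off = -9  [len(S.env) - 12]
6. n1.off = 2  [S₁.off + 11]
7. n4.env = "yrz"  [S₀.env ++ "z"]
8. n5.lab = 13  [len(S.env) + 10]
9. n6.ok = true  [terminal]
10. n5.cnt = true  [A.lab > 12]
11. n4.off = 25  [len(S.env) + 22]
12. n0.off = -9  [S₂.off - 34]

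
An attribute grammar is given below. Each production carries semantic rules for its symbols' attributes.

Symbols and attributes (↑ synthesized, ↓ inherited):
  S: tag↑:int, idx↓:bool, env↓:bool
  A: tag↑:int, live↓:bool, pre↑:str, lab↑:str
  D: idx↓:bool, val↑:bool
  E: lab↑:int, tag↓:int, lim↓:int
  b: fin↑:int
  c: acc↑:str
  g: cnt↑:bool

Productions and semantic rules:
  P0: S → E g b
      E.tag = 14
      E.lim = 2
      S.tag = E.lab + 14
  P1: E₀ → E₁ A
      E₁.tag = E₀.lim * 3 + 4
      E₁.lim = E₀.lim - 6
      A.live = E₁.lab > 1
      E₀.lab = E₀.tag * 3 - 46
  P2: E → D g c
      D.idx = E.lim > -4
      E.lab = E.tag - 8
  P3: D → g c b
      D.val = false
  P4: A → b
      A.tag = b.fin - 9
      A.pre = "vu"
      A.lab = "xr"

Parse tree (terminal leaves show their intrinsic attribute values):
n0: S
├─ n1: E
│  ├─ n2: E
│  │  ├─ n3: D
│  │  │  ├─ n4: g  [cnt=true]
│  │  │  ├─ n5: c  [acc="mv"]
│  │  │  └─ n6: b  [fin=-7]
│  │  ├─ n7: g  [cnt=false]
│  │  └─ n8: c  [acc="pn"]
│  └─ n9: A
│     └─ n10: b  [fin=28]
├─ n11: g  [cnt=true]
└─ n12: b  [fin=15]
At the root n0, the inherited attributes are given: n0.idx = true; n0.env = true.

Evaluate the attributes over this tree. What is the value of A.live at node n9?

1. n0.idx = true  [given at root]
2. n0.env = true  [given at root]
3. n1.tag = 14  [14]
4. n1.lim = 2  [2]
5. n2.tag = 10  [E₀.lim * 3 + 4]
6. n2.lim = -4  [E₀.lim - 6]
7. n3.idx = false  [E.lim > -4]
8. n4.cnt = true  [terminal]
9. n5.acc = "mv"  [terminal]
10. n6.fin = -7  [terminal]
11. n3.val = false  [false]
12. n7.cnt = false  [terminal]
13. n8.acc = "pn"  [terminal]
14. n2.lab = 2  [E.tag - 8]
15. n9.live = true  [E₁.lab > 1]
16. n10.fin = 28  [terminal]
17. n9.tag = 19  [b.fin - 9]
18. n9.pre = "vu"  ["vu"]
19. n9.lab = "xr"  ["xr"]
20. n1.lab = -4  [E₀.tag * 3 - 46]
21. n11.cnt = true  [terminal]
22. n12.fin = 15  [terminal]
23. n0.tag = 10  [E.lab + 14]

true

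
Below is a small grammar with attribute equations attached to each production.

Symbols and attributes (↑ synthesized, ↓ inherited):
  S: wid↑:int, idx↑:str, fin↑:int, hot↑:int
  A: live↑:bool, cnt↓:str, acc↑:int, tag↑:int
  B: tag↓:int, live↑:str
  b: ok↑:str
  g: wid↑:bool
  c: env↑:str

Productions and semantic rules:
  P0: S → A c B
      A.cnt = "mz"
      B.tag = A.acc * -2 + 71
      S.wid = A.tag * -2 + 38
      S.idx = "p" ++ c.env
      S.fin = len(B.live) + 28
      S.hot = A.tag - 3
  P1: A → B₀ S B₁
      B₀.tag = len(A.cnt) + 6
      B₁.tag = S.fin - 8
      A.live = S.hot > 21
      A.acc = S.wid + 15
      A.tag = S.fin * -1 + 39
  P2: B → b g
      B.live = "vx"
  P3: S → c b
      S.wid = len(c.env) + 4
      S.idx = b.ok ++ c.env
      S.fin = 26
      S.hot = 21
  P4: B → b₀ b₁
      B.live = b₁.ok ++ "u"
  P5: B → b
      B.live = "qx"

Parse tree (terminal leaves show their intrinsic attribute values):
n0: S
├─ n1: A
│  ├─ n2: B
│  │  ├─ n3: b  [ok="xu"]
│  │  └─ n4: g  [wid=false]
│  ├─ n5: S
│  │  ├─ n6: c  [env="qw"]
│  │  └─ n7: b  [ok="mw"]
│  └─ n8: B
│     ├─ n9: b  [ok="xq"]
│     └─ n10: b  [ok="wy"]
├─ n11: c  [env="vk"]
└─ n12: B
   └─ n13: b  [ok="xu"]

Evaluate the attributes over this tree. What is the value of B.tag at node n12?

1. n1.cnt = "mz"  ["mz"]
2. n2.tag = 8  [len(A.cnt) + 6]
3. n3.ok = "xu"  [terminal]
4. n4.wid = false  [terminal]
5. n2.live = "vx"  ["vx"]
6. n6.env = "qw"  [terminal]
7. n7.ok = "mw"  [terminal]
8. n5.wid = 6  [len(c.env) + 4]
9. n5.idx = "mwqw"  [b.ok ++ c.env]
10. n5.fin = 26  [26]
11. n5.hot = 21  [21]
12. n8.tag = 18  [S.fin - 8]
13. n9.ok = "xq"  [terminal]
14. n10.ok = "wy"  [terminal]
15. n8.live = "wyu"  [b₁.ok ++ "u"]
16. n1.live = false  [S.hot > 21]
17. n1.acc = 21  [S.wid + 15]
18. n1.tag = 13  [S.fin * -1 + 39]
19. n11.env = "vk"  [terminal]
20. n12.tag = 29  [A.acc * -2 + 71]
21. n13.ok = "xu"  [terminal]
22. n12.live = "qx"  ["qx"]
23. n0.wid = 12  [A.tag * -2 + 38]
24. n0.idx = "pvk"  ["p" ++ c.env]
25. n0.fin = 30  [len(B.live) + 28]
26. n0.hot = 10  [A.tag - 3]

29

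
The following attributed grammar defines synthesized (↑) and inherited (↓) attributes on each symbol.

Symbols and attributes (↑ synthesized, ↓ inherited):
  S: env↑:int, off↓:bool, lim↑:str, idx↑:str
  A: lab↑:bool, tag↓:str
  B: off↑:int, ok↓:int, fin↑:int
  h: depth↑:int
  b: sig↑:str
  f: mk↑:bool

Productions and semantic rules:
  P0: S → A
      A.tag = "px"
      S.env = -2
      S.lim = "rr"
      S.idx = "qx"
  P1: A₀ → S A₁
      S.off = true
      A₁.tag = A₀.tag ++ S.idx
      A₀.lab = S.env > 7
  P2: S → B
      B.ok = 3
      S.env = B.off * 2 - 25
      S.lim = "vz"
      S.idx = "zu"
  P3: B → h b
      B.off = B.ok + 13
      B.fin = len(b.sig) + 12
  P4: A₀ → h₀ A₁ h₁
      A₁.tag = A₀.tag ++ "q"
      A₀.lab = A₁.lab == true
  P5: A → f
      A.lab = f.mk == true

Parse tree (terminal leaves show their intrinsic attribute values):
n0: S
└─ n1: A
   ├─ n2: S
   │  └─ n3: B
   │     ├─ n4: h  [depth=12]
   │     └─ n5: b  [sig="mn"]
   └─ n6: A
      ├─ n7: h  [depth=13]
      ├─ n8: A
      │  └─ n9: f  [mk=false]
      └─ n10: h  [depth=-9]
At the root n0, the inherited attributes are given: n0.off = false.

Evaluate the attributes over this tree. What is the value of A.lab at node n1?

1. n0.off = false  [given at root]
2. n1.tag = "px"  ["px"]
3. n2.off = true  [true]
4. n3.ok = 3  [3]
5. n4.depth = 12  [terminal]
6. n5.sig = "mn"  [terminal]
7. n3.off = 16  [B.ok + 13]
8. n3.fin = 14  [len(b.sig) + 12]
9. n2.env = 7  [B.off * 2 - 25]
10. n2.lim = "vz"  ["vz"]
11. n2.idx = "zu"  ["zu"]
12. n6.tag = "pxzu"  [A₀.tag ++ S.idx]
13. n7.depth = 13  [terminal]
14. n8.tag = "pxzuq"  [A₀.tag ++ "q"]
15. n9.mk = false  [terminal]
16. n8.lab = false  [f.mk == true]
17. n10.depth = -9  [terminal]
18. n6.lab = false  [A₁.lab == true]
19. n1.lab = false  [S.env > 7]
20. n0.env = -2  [-2]
21. n0.lim = "rr"  ["rr"]
22. n0.idx = "qx"  ["qx"]

false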